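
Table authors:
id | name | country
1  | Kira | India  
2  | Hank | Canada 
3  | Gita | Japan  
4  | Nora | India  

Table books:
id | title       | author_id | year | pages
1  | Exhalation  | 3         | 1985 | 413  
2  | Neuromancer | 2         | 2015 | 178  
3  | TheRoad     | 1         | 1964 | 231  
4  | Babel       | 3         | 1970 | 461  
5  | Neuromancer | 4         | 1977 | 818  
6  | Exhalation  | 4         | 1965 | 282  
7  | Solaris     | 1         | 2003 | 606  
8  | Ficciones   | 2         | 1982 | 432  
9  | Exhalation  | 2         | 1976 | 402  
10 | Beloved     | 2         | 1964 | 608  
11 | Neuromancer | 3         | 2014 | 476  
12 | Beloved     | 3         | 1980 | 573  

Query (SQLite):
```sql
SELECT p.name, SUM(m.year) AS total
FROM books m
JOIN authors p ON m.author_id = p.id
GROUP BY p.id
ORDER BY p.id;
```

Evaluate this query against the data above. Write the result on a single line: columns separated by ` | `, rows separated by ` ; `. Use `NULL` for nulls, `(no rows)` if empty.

Join each books row to its authors via author_id.
Group joined rows by authors.id; compute SUM(m.year) per group.
  1: ids {3, 7} → SUM(m.year)=3967
  2: ids {2, 8, 9, 10} → SUM(m.year)=7937
  3: ids {1, 4, 11, 12} → SUM(m.year)=7949
  4: ids {5, 6} → SUM(m.year)=3942

Kira | 3967 ; Hank | 7937 ; Gita | 7949 ; Nora | 3942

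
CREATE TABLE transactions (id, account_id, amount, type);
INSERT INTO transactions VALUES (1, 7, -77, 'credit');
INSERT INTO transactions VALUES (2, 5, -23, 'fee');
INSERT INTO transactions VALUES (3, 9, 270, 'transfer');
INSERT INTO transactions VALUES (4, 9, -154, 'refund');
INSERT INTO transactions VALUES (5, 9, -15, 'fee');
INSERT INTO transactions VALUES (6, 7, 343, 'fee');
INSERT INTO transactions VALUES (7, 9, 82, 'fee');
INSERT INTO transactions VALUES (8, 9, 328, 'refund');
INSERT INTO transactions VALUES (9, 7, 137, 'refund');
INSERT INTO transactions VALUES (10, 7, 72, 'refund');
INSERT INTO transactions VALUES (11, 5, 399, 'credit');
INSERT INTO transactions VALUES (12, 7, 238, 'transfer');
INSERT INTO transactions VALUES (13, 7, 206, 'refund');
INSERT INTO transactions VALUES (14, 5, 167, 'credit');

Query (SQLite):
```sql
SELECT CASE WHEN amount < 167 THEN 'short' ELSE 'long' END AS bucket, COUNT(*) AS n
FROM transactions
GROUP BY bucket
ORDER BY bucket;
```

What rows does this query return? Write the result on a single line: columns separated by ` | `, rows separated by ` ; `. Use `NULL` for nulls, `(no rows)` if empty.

long | 7 ; short | 7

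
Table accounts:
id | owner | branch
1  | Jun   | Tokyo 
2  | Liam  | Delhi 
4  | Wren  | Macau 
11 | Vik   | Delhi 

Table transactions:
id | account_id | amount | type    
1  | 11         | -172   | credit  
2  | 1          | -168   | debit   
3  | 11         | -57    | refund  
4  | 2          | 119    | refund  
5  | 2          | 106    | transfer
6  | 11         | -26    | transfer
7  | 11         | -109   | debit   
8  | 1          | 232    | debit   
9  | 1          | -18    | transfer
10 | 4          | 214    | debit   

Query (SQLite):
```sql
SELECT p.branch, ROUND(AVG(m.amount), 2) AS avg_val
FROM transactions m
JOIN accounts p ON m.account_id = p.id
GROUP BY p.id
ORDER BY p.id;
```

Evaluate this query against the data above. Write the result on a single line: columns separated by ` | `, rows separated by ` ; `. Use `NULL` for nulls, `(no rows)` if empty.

Tokyo | 15.33 ; Delhi | 112.5 ; Macau | 214 ; Delhi | -91

Join each transactions row to its accounts via account_id.
Group joined rows by accounts.id; compute ROUND(AVG(m.amount), 2) per group.
  1: ids {2, 8, 9} → ROUND(AVG(m.amount), 2)=15.33
  2: ids {4, 5} → ROUND(AVG(m.amount), 2)=112.5
  4: ids {10} → ROUND(AVG(m.amount), 2)=214
  11: ids {1, 3, 6, 7} → ROUND(AVG(m.amount), 2)=-91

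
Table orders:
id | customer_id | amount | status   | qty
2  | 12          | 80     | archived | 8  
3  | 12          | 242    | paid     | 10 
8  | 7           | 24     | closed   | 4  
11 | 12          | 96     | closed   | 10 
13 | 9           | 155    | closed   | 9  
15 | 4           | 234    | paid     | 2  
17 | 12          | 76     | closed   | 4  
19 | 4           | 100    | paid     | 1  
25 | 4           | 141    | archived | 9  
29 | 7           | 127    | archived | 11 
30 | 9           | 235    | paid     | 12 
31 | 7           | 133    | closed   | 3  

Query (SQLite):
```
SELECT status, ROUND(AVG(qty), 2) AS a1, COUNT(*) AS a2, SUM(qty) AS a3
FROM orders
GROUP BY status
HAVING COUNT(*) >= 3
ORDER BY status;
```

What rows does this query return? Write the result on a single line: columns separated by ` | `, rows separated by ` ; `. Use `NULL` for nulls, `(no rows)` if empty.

archived | 9.33 | 3 | 28 ; closed | 6 | 5 | 30 ; paid | 6.25 | 4 | 25

Group orders by status.
Per group compute: ROUND(AVG(qty), 2), COUNT(*), SUM(qty).
HAVING: drop groups with fewer than 3 rows.
  archived: ids {2, 25, 29} → ROUND(AVG(qty), 2)=9.33, COUNT(*)=3, SUM(qty)=28
  closed: ids {8, 11, 13, 17, 31} → ROUND(AVG(qty), 2)=6, COUNT(*)=5, SUM(qty)=30
  paid: ids {3, 15, 19, 30} → ROUND(AVG(qty), 2)=6.25, COUNT(*)=4, SUM(qty)=25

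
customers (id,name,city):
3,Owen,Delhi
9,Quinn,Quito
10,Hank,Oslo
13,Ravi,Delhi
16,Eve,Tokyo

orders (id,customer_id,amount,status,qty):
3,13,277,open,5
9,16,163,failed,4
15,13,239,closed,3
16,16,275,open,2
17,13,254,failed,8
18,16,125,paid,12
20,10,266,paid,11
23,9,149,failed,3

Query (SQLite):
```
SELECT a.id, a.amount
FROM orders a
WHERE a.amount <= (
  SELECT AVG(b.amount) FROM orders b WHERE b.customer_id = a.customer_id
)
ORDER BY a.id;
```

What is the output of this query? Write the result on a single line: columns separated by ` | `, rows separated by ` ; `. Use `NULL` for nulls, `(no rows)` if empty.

For each orders row a, compute AVG(amount) over rows sharing a.customer_id.
Keep row a if a.amount <= that per-group AVG.
  customer_id=9: AVG(amount) = 149.0
  customer_id=10: AVG(amount) = 266.0
  customer_id=13: AVG(amount) = 256.666667
  customer_id=16: AVG(amount) = 187.666667

9 | 163 ; 15 | 239 ; 17 | 254 ; 18 | 125 ; 20 | 266 ; 23 | 149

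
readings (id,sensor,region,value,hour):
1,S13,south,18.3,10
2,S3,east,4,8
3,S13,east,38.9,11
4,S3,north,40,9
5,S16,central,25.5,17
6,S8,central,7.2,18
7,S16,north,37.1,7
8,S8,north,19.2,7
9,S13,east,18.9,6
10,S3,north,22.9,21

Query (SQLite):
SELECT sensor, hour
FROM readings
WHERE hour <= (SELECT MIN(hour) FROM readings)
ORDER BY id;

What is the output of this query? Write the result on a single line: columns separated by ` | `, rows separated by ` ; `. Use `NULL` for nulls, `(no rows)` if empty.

S13 | 6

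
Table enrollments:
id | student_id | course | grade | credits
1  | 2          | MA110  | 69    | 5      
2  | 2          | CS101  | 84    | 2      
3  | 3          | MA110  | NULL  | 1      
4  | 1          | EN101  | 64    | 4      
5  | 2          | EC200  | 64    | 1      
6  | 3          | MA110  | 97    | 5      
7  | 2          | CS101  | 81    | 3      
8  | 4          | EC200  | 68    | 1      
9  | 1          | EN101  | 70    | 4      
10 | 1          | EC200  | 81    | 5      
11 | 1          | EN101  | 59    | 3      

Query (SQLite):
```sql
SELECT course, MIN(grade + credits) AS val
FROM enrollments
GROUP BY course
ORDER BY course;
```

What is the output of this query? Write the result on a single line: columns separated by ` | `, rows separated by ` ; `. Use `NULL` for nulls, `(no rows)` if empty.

CS101 | 84 ; EC200 | 65 ; EN101 | 62 ; MA110 | 74

For each row compute grade + credits.
Group by course; take MIN of the expression per group.
  CS101: ids {2, 7} → MIN(grade + credits)=84
  EC200: ids {5, 8, 10} → MIN(grade + credits)=65
  EN101: ids {4, 9, 11} → MIN(grade + credits)=62
  MA110: ids {1, 3, 6} → MIN(grade + credits)=74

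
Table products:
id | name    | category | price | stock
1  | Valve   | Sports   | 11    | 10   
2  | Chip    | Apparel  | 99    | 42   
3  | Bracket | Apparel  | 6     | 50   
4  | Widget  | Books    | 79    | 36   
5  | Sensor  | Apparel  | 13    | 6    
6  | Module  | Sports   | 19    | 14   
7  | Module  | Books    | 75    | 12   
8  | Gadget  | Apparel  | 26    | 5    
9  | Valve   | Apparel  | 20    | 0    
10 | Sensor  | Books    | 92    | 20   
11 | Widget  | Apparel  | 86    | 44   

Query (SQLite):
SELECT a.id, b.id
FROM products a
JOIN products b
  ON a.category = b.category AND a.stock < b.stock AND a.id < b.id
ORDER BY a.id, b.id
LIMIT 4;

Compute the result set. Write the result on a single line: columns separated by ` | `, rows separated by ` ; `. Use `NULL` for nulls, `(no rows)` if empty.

1 | 6 ; 2 | 3 ; 2 | 11 ; 5 | 11

Pairs (a,b) with same category, a.stock < b.stock, a.id < b.id.
category groups: Apparel:{2,3,5,8,9,11} Books:{4,7,10} Sports:{1,6}
Ordered by (a.id, b.id); first 4.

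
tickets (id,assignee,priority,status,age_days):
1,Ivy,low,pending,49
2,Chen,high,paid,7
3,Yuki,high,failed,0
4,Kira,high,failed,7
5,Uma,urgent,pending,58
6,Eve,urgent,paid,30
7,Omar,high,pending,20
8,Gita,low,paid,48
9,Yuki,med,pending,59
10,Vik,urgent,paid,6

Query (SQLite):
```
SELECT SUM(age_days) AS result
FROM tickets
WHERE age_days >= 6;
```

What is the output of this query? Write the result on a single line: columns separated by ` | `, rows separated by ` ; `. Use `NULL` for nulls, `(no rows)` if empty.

Rows where age_days >= 6 → age_days values: [49, 7, 7, 58, 30, 20, 48, 59, 6].
SUM of non-NULL values = 284.

284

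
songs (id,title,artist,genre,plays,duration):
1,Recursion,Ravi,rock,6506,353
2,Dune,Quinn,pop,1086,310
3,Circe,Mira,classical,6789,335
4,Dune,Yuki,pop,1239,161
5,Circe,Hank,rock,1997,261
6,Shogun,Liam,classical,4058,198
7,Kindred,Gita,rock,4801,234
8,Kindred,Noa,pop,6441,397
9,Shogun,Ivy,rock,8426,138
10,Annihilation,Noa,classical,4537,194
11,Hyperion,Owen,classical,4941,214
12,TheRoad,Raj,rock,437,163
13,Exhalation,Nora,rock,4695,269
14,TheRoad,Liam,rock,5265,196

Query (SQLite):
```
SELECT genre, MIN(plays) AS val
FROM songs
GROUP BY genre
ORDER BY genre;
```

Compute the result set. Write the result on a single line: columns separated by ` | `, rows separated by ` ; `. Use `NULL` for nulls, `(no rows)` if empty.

classical | 4058 ; pop | 1086 ; rock | 437

Partition songs by genre; compute MIN(plays) within each group.
  classical: ids {3, 6, 10, 11} → MIN(plays)=4058
  pop: ids {2, 4, 8} → MIN(plays)=1086
  rock: ids {1, 5, 7, 9, 12, 13, 14} → MIN(plays)=437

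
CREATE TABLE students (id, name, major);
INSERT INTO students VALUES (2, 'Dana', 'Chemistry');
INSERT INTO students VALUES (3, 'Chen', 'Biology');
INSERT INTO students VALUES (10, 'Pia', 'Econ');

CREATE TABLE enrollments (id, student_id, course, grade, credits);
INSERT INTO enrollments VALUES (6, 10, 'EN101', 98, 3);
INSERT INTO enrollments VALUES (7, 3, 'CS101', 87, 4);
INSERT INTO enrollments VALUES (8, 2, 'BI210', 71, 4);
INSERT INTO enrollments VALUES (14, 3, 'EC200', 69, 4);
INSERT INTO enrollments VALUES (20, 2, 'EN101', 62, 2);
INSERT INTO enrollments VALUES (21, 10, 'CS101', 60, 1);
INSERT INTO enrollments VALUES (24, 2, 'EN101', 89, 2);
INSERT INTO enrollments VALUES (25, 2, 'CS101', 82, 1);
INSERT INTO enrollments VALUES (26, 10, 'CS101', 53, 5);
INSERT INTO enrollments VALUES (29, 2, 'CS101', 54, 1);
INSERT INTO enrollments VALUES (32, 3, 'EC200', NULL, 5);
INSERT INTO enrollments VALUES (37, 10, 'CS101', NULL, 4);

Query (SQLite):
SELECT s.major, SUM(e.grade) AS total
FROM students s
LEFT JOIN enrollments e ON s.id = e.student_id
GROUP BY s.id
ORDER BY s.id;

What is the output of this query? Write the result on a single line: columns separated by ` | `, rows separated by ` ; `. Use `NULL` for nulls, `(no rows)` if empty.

LEFT JOIN keeps every students row; unmatched ones get NULL for enrollments columns.
Group by students.id and compute SUM(e.grade). SUM over an all-NULL group is NULL.
  2: ids {8, 20, 24, 25, 29} → SUM(e.grade)=358
  3: ids {7, 14, 32} → SUM(e.grade)=156
  10: ids {6, 21, 26, 37} → SUM(e.grade)=211

Chemistry | 358 ; Biology | 156 ; Econ | 211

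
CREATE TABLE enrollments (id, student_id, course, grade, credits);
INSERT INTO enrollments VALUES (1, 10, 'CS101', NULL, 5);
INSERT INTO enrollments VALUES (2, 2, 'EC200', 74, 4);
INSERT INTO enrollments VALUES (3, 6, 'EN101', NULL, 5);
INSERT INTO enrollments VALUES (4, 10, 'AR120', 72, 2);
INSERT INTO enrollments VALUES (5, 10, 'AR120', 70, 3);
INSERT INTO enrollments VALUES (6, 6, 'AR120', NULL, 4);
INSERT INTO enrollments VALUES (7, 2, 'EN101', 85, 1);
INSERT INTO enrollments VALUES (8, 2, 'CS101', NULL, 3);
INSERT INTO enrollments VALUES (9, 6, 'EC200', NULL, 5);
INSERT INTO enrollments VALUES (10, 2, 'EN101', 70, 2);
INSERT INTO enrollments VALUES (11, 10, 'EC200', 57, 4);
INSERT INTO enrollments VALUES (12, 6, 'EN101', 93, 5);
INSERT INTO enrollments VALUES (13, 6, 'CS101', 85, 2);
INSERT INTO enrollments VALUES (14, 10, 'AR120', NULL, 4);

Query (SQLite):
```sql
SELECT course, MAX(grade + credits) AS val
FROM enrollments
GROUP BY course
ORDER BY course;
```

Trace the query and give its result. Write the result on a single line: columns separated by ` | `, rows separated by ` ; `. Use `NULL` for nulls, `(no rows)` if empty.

For each row compute grade + credits.
Group by course; take MAX of the expression per group.
  AR120: ids {4, 5, 6, 14} → MAX(grade + credits)=74
  CS101: ids {1, 8, 13} → MAX(grade + credits)=87
  EC200: ids {2, 9, 11} → MAX(grade + credits)=78
  EN101: ids {3, 7, 10, 12} → MAX(grade + credits)=98

AR120 | 74 ; CS101 | 87 ; EC200 | 78 ; EN101 | 98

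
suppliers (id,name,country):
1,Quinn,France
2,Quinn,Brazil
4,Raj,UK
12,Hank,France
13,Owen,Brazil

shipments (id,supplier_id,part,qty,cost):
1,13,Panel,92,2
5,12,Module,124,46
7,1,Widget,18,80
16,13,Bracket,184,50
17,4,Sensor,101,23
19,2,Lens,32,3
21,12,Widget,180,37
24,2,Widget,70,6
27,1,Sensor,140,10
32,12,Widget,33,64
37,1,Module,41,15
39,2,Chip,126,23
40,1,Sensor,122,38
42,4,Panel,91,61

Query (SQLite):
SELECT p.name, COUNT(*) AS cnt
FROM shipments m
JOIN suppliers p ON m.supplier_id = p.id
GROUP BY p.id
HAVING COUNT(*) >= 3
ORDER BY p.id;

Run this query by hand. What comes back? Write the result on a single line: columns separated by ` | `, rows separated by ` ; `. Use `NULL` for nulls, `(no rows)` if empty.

Join each shipments row to its suppliers via supplier_id.
Group joined rows by suppliers.id; compute COUNT(*) per group.
HAVING: keep groups with count ≥ 3.
  1: ids {7, 27, 37, 40} → COUNT(*)=4
  2: ids {19, 24, 39} → COUNT(*)=3
  4: ids {17, 42} → COUNT(*)=2
  12: ids {5, 21, 32} → COUNT(*)=3
  13: ids {1, 16} → COUNT(*)=2

Quinn | 4 ; Quinn | 3 ; Hank | 3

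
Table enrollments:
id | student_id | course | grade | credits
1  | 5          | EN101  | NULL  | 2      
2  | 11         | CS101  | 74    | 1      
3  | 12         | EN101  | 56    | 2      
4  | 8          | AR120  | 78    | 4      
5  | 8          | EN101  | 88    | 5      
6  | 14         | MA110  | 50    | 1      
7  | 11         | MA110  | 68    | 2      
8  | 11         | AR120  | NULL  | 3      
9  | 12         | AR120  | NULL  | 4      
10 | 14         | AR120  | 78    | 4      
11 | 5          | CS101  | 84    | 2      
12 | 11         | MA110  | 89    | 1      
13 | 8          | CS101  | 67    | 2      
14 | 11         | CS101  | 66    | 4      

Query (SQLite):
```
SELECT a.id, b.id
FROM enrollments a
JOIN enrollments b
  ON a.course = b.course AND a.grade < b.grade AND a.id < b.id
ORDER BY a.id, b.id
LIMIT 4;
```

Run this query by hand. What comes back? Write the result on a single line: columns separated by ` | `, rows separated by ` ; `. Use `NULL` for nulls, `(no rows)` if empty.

2 | 11 ; 3 | 5 ; 6 | 7 ; 6 | 12

Pairs (a,b) with same course, a.grade < b.grade, a.id < b.id.
course groups: AR120:{4,8,9,10} CS101:{2,11,13,14} EN101:{1,3,5} MA110:{6,7,12}
Ordered by (a.id, b.id); first 4.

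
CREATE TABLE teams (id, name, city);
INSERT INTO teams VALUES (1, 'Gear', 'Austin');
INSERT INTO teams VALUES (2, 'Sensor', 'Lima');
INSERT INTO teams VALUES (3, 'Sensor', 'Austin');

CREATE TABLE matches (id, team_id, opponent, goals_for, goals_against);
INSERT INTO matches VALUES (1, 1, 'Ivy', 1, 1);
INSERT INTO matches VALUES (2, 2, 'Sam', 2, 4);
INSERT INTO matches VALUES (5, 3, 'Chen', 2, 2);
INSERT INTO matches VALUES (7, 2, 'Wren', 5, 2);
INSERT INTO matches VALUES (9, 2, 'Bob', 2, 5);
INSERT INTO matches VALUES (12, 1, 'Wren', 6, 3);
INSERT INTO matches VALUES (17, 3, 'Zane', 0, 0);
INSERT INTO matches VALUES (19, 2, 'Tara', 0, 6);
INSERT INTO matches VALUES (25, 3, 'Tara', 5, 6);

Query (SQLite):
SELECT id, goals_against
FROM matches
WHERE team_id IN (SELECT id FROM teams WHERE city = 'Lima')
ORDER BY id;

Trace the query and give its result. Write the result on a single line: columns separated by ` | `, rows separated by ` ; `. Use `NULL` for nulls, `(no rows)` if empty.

2 | 4 ; 7 | 2 ; 9 | 5 ; 19 | 6

Inner query: teams.id where city = 'Lima'.
Outer: keep matches rows whose team_id is in that set.
Inner query → {2}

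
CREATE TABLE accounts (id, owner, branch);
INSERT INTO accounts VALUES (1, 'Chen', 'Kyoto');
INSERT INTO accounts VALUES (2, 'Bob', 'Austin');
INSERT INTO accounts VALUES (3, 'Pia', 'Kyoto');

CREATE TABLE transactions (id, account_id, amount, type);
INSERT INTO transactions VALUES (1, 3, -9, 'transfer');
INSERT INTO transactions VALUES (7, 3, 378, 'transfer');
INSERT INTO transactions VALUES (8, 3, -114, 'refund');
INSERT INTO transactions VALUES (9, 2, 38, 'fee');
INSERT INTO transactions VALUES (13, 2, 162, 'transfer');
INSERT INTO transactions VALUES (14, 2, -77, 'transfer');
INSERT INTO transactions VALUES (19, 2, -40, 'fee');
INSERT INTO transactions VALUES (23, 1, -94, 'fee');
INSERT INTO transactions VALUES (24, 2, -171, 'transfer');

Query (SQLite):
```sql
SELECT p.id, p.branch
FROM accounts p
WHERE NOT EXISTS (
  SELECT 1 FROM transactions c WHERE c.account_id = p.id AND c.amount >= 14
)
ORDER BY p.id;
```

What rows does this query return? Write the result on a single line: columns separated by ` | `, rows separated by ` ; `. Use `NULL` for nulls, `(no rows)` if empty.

For each accounts row, check whether any transactions with matching account_id has amount >= 14.
Keep rows where that is false.

1 | Kyoto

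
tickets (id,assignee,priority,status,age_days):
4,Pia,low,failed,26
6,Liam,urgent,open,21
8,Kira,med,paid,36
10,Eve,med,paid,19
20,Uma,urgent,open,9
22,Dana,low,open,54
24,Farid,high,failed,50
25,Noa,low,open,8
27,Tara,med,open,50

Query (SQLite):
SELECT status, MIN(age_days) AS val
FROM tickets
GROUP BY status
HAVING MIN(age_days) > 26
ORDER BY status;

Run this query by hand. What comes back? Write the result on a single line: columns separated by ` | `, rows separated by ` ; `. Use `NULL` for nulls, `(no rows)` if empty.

Partition tickets by status; compute MIN(age_days) within each group.
HAVING: keep groups where MIN(age_days) > 26.
  failed: ids {4, 24} → MIN(age_days)=26
  open: ids {6, 20, 22, 25, 27} → MIN(age_days)=8
  paid: ids {8, 10} → MIN(age_days)=19

(no rows)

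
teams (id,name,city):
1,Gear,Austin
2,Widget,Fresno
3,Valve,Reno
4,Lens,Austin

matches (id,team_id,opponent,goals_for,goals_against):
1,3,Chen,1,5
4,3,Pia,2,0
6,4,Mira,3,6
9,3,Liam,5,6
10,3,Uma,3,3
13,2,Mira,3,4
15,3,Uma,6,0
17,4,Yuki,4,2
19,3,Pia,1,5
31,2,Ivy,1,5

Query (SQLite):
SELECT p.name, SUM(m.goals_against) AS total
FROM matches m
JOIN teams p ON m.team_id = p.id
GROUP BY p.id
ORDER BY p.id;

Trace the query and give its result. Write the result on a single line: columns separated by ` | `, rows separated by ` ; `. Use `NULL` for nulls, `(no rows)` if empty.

Join each matches row to its teams via team_id.
Group joined rows by teams.id; compute SUM(m.goals_against) per group.
  2: ids {13, 31} → SUM(m.goals_against)=9
  3: ids {1, 4, 9, 10, 15, 19} → SUM(m.goals_against)=19
  4: ids {6, 17} → SUM(m.goals_against)=8

Widget | 9 ; Valve | 19 ; Lens | 8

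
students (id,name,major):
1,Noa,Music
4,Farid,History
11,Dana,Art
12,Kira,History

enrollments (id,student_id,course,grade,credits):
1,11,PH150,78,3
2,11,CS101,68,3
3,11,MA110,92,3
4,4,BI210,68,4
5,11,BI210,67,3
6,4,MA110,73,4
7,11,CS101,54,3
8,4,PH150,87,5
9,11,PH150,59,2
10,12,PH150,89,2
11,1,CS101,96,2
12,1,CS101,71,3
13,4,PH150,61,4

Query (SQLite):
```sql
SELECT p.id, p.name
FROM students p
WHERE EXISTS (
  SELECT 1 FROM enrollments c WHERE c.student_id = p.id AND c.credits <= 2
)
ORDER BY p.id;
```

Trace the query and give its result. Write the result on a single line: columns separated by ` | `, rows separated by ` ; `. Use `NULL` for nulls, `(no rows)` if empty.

1 | Noa ; 11 | Dana ; 12 | Kira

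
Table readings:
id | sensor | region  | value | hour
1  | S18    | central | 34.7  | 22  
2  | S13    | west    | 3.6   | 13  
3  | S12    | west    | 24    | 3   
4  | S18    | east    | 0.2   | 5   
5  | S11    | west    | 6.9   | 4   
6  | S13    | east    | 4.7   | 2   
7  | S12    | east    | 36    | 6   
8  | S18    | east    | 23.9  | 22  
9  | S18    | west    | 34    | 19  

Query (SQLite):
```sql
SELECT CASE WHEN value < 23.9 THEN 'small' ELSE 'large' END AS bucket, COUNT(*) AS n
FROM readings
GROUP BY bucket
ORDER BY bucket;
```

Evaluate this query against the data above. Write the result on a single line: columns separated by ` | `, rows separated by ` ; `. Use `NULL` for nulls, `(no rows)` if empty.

Bucket rows by value < 23.9 → 'small' else 'large'; count each bucket.

large | 5 ; small | 4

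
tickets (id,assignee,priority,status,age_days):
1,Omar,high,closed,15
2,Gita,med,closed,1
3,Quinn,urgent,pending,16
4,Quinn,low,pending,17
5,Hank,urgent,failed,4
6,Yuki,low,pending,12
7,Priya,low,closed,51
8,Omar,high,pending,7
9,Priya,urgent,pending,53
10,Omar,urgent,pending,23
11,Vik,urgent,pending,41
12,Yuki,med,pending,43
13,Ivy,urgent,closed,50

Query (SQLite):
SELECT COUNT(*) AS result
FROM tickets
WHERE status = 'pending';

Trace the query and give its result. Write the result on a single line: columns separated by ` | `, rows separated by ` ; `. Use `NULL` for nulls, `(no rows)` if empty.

8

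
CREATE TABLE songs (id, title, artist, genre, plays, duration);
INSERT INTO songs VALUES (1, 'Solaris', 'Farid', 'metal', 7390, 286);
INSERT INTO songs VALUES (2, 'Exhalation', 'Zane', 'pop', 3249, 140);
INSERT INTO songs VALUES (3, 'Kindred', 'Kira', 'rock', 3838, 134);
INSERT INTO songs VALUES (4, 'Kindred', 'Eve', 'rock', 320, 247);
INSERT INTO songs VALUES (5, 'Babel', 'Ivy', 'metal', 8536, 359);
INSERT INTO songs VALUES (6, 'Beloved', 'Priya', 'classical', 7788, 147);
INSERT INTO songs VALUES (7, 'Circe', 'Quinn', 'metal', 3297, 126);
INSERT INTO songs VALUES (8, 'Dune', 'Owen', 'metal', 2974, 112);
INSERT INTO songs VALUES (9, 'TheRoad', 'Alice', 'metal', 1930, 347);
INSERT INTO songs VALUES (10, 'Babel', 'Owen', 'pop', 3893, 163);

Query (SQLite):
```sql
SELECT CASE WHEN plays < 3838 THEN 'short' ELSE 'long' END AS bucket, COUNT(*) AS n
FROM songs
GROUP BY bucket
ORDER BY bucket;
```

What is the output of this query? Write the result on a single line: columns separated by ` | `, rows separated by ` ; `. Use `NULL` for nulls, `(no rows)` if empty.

long | 5 ; short | 5

Bucket rows by plays < 3838 → 'short' else 'long'; count each bucket.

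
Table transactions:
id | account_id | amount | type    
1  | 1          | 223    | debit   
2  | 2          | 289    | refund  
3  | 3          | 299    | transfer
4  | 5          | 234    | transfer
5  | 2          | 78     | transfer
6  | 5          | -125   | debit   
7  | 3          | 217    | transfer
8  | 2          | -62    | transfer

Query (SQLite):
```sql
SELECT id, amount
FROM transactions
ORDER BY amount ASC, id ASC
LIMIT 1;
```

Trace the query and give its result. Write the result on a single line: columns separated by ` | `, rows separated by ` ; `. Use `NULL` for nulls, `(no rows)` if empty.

Sort by amount asc, tiebreak id asc: (-125, id=6), (-62, id=8), (78, id=5), (217, id=7) …. Take first 1.

6 | -125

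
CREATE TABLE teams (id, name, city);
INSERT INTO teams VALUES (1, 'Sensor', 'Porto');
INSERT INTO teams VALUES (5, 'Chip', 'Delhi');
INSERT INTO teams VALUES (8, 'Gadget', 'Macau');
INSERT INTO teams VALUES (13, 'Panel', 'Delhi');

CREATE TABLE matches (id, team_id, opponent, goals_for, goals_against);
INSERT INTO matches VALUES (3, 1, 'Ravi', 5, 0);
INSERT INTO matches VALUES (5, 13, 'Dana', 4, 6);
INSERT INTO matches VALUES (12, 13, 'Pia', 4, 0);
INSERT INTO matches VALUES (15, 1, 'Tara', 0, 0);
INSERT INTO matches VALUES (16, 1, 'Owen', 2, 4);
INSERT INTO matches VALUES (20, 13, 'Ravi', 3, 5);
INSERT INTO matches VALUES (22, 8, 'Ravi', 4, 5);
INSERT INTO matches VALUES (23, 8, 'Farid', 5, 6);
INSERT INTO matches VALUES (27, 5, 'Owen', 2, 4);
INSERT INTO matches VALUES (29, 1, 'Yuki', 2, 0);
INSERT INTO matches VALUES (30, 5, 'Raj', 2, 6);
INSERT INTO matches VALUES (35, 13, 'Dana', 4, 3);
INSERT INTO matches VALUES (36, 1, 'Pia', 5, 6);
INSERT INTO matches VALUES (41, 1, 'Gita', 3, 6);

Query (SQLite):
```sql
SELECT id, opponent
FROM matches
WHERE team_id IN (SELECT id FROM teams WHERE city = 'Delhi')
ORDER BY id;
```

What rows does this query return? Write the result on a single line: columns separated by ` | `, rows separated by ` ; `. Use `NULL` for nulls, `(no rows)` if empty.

5 | Dana ; 12 | Pia ; 20 | Ravi ; 27 | Owen ; 30 | Raj ; 35 | Dana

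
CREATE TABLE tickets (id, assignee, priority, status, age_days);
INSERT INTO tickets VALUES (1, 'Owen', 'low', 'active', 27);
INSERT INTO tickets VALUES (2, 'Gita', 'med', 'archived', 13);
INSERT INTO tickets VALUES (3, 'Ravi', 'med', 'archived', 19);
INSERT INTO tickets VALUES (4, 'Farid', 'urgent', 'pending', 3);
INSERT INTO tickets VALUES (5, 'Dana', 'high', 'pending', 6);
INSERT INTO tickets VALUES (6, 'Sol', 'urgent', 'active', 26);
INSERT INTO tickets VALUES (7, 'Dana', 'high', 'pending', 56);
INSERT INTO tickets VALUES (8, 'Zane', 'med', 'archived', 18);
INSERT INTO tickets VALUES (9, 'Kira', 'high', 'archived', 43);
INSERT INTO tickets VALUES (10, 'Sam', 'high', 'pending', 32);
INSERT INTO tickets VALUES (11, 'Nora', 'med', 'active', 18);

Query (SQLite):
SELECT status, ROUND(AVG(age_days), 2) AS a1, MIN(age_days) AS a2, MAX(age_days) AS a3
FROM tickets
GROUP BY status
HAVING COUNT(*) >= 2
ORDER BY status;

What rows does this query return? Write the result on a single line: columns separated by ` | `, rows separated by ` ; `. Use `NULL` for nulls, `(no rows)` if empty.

active | 23.67 | 18 | 27 ; archived | 23.25 | 13 | 43 ; pending | 24.25 | 3 | 56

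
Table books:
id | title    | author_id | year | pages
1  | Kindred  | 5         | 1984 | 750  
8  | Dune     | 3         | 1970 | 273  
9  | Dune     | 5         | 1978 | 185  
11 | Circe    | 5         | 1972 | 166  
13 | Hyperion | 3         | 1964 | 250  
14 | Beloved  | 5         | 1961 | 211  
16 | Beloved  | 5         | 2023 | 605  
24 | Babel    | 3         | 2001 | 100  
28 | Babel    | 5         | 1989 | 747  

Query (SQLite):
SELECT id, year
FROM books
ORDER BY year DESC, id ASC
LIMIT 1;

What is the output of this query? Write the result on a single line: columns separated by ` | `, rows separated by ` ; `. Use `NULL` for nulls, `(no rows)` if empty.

16 | 2023

Sort by year desc, tiebreak id asc: (2023, id=16), (2001, id=24), (1989, id=28), (1984, id=1) …. Take first 1.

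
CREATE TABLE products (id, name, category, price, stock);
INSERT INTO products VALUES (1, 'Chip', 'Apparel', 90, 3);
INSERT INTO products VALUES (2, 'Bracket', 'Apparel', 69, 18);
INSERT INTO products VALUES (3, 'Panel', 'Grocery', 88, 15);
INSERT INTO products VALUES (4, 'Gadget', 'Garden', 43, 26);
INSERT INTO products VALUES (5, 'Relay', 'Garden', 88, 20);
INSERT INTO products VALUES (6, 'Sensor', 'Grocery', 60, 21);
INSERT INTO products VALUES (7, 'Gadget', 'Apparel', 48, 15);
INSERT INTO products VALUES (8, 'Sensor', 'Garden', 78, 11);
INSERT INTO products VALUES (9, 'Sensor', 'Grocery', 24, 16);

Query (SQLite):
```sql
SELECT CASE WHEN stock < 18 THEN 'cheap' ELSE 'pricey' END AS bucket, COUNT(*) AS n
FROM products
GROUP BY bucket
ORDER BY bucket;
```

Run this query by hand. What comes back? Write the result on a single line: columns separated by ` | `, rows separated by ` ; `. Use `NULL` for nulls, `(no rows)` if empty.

cheap | 5 ; pricey | 4

Bucket rows by stock < 18 → 'cheap' else 'pricey'; count each bucket.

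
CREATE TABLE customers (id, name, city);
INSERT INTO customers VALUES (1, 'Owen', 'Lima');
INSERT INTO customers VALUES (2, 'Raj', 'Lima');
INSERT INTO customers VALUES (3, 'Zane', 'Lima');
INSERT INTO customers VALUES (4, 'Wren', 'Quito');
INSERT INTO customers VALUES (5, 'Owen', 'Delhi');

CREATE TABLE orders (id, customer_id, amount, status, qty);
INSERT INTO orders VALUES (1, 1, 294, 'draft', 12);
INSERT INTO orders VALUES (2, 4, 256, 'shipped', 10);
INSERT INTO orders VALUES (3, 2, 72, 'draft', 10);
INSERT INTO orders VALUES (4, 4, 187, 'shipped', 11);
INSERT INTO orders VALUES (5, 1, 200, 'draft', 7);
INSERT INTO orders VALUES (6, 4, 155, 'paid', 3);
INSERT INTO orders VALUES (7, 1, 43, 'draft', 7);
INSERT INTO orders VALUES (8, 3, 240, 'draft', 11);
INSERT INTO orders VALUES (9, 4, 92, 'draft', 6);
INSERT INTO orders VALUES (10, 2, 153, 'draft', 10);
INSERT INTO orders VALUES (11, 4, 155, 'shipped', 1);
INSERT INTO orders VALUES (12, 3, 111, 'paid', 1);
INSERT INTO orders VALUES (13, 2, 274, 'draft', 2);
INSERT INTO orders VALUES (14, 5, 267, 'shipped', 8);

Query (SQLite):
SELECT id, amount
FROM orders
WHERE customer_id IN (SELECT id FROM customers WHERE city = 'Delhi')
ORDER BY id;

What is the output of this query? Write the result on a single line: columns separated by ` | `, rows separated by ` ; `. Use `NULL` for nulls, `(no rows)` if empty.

14 | 267

Inner query: customers.id where city = 'Delhi'.
Outer: keep orders rows whose customer_id is in that set.
Inner query → {5}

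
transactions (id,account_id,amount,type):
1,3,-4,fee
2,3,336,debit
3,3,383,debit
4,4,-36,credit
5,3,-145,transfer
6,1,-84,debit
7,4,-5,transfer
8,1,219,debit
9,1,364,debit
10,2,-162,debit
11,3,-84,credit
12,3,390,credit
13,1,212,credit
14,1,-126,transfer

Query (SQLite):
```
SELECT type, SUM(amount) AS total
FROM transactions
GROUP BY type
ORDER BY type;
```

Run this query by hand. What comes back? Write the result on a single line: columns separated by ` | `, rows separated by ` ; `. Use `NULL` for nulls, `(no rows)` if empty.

credit | 482 ; debit | 1056 ; fee | -4 ; transfer | -276

Partition transactions by type; compute SUM(amount) within each group.
  credit: ids {4, 11, 12, 13} → SUM(amount)=482
  debit: ids {2, 3, 6, 8, 9, 10} → SUM(amount)=1056
  fee: ids {1} → SUM(amount)=-4
  transfer: ids {5, 7, 14} → SUM(amount)=-276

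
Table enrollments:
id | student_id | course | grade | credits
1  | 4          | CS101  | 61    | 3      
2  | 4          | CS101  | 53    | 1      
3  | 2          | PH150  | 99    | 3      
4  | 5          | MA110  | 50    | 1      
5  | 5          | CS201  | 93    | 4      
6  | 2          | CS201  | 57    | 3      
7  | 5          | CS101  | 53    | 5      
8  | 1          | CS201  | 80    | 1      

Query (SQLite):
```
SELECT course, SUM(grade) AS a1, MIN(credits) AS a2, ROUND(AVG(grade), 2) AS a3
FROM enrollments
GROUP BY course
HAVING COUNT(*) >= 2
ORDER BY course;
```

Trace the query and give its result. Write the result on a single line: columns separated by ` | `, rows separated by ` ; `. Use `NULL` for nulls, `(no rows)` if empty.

CS101 | 167 | 1 | 55.67 ; CS201 | 230 | 1 | 76.67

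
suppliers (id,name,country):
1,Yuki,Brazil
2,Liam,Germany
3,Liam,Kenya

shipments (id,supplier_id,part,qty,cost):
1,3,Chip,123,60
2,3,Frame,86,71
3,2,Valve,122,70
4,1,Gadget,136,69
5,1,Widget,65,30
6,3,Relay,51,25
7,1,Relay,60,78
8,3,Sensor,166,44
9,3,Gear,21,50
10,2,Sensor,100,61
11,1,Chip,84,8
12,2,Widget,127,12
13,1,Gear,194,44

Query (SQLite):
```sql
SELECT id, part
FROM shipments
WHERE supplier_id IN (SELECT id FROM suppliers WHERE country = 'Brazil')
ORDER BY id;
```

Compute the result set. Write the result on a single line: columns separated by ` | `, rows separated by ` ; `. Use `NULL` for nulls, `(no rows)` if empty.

Inner query: suppliers.id where country = 'Brazil'.
Outer: keep shipments rows whose supplier_id is in that set.
Inner query → {1}

4 | Gadget ; 5 | Widget ; 7 | Relay ; 11 | Chip ; 13 | Gear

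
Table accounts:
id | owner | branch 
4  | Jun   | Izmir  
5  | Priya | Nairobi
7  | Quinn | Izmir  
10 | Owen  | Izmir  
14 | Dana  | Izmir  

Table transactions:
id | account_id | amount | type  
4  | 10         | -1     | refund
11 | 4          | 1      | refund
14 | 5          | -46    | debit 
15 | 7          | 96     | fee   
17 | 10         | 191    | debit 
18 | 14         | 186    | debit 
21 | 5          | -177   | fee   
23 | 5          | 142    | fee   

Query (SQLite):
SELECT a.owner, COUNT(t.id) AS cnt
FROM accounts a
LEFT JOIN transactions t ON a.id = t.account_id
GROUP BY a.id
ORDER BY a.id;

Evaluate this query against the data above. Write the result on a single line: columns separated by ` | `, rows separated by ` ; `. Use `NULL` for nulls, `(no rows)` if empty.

Jun | 1 ; Priya | 3 ; Quinn | 1 ; Owen | 2 ; Dana | 1

LEFT JOIN keeps every accounts row; unmatched ones get NULL for transactions columns.
Group by accounts.id and compute COUNT(t.id). COUNT(col) of an all-NULL group is 0.
  4: ids {11} → COUNT(t.id)=1
  5: ids {14, 21, 23} → COUNT(t.id)=3
  7: ids {15} → COUNT(t.id)=1
  10: ids {4, 17} → COUNT(t.id)=2
  14: ids {18} → COUNT(t.id)=1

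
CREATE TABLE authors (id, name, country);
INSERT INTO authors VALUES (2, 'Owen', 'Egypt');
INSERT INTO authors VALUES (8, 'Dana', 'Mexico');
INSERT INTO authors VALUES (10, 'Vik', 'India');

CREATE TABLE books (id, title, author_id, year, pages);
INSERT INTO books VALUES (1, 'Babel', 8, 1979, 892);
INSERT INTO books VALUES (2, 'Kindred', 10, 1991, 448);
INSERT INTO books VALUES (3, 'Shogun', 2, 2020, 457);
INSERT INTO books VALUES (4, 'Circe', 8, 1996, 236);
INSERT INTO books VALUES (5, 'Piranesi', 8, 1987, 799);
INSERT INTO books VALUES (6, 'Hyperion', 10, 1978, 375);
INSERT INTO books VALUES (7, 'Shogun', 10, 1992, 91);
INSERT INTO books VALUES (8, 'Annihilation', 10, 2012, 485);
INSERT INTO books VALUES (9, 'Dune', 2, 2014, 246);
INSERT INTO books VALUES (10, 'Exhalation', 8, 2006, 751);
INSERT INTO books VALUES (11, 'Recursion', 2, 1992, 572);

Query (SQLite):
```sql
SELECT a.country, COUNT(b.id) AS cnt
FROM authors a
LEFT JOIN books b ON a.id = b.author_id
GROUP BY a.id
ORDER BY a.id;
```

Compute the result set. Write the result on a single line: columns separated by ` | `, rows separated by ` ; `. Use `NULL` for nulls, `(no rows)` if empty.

LEFT JOIN keeps every authors row; unmatched ones get NULL for books columns.
Group by authors.id and compute COUNT(b.id). COUNT(col) of an all-NULL group is 0.
  2: ids {3, 9, 11} → COUNT(b.id)=3
  8: ids {1, 4, 5, 10} → COUNT(b.id)=4
  10: ids {2, 6, 7, 8} → COUNT(b.id)=4

Egypt | 3 ; Mexico | 4 ; India | 4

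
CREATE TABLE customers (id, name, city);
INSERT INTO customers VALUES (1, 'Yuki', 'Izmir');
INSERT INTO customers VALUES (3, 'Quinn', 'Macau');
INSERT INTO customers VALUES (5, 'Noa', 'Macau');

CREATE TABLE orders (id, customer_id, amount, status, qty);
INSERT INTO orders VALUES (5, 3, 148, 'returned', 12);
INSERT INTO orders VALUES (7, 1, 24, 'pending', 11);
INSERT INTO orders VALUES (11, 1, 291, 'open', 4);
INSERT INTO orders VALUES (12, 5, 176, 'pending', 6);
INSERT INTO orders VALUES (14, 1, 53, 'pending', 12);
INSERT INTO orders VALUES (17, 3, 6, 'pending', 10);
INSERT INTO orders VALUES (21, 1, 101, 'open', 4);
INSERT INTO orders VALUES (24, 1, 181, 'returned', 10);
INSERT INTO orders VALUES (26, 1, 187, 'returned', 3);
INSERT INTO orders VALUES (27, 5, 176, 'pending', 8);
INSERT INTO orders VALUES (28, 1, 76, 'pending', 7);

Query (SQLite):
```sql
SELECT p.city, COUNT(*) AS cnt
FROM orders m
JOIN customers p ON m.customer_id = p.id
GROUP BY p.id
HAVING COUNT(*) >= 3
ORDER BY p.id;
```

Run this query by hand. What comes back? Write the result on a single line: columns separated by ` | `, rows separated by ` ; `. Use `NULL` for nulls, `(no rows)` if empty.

Join each orders row to its customers via customer_id.
Group joined rows by customers.id; compute COUNT(*) per group.
HAVING: keep groups with count ≥ 3.
  1: ids {7, 11, 14, 21, 24, 26, 28} → COUNT(*)=7
  3: ids {5, 17} → COUNT(*)=2
  5: ids {12, 27} → COUNT(*)=2

Izmir | 7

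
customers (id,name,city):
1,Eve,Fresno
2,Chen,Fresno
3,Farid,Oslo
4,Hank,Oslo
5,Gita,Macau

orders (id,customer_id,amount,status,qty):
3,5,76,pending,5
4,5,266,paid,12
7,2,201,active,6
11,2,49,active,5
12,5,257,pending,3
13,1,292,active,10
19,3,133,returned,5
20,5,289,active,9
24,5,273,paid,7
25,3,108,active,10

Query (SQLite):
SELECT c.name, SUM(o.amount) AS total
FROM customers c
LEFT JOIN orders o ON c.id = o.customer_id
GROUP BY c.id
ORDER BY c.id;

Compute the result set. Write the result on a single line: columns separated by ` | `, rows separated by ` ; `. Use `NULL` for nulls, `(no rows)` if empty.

LEFT JOIN keeps every customers row; unmatched ones get NULL for orders columns.
Group by customers.id and compute SUM(o.amount). SUM over an all-NULL group is NULL.
  1: ids {13} → SUM(o.amount)=292
  2: ids {7, 11} → SUM(o.amount)=250
  3: ids {19, 25} → SUM(o.amount)=241
  4: ids {—} → SUM(o.amount)=NULL
  5: ids {3, 4, 12, 20, 24} → SUM(o.amount)=1161

Eve | 292 ; Chen | 250 ; Farid | 241 ; Hank | NULL ; Gita | 1161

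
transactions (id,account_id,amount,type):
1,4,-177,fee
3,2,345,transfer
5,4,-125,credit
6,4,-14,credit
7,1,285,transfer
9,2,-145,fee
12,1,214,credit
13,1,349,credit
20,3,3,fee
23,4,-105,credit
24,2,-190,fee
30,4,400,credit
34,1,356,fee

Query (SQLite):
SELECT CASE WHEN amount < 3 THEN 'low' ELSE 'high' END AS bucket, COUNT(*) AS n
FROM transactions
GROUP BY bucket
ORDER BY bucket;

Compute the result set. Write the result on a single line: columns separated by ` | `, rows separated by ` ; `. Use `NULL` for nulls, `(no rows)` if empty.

high | 7 ; low | 6

Bucket rows by amount < 3 → 'low' else 'high'; count each bucket.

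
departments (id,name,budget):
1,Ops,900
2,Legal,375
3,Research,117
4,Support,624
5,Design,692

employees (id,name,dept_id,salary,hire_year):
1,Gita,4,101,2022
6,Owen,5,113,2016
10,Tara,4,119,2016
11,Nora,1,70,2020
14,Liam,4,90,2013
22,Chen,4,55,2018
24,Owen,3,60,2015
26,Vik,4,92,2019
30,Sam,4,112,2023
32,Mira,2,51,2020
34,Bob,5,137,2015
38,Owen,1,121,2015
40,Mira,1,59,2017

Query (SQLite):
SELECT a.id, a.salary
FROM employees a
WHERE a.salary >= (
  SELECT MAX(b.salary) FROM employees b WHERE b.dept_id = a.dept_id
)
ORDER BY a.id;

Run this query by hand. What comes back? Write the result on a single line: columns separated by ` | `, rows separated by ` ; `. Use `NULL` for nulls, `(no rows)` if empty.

For each employees row a, compute MAX(salary) over rows sharing a.dept_id.
Keep row a if a.salary >= that per-group MAX.
  dept_id=1: MAX(salary) = 121
  dept_id=2: MAX(salary) = 51
  dept_id=3: MAX(salary) = 60
  dept_id=4: MAX(salary) = 119
  dept_id=5: MAX(salary) = 137

10 | 119 ; 24 | 60 ; 32 | 51 ; 34 | 137 ; 38 | 121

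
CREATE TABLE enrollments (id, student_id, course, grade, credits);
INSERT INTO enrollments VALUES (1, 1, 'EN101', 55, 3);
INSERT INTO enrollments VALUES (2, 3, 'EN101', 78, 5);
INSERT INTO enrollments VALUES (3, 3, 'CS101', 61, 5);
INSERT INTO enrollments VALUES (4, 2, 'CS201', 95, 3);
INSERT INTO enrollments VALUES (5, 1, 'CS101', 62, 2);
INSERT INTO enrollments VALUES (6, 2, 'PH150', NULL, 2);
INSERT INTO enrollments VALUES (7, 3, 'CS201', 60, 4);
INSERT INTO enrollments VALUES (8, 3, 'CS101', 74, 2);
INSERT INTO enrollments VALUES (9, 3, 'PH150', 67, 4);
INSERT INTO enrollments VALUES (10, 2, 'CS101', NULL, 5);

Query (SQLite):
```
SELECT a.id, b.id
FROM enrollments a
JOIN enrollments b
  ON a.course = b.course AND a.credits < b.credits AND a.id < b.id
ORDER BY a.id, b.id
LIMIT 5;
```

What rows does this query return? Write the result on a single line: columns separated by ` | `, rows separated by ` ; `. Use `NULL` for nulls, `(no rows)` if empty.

1 | 2 ; 4 | 7 ; 5 | 10 ; 6 | 9 ; 8 | 10

Pairs (a,b) with same course, a.credits < b.credits, a.id < b.id.
course groups: CS101:{3,5,8,10} CS201:{4,7} EN101:{1,2} PH150:{6,9}
Ordered by (a.id, b.id); first 5.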